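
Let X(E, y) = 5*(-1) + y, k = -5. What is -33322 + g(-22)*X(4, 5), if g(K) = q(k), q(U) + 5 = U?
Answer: -33322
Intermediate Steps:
q(U) = -5 + U
X(E, y) = -5 + y
g(K) = -10 (g(K) = -5 - 5 = -10)
-33322 + g(-22)*X(4, 5) = -33322 - 10*(-5 + 5) = -33322 - 10*0 = -33322 + 0 = -33322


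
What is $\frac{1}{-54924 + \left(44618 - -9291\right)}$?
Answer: $- \frac{1}{1015} \approx -0.00098522$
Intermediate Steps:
$\frac{1}{-54924 + \left(44618 - -9291\right)} = \frac{1}{-54924 + \left(44618 + 9291\right)} = \frac{1}{-54924 + 53909} = \frac{1}{-1015} = - \frac{1}{1015}$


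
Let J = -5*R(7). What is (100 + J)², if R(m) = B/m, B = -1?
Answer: 497025/49 ≈ 10143.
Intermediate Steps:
R(m) = -1/m
J = 5/7 (J = -(-5)/7 = -5*(-⅐) = 5/7 ≈ 0.71429)
(100 + J)² = (100 + 5/7)² = (705/7)² = 497025/49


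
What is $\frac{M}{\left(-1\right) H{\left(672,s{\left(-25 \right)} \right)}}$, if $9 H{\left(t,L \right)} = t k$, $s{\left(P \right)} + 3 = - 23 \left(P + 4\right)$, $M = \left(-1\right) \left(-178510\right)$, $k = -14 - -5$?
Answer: $\frac{89255}{336} \approx 265.64$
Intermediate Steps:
$k = -9$ ($k = -14 + 5 = -9$)
$M = 178510$
$s{\left(P \right)} = -95 - 23 P$ ($s{\left(P \right)} = -3 - 23 \left(P + 4\right) = -3 - 23 \left(4 + P\right) = -3 - \left(92 + 23 P\right) = -95 - 23 P$)
$H{\left(t,L \right)} = - t$ ($H{\left(t,L \right)} = \frac{t \left(-9\right)}{9} = \frac{\left(-9\right) t}{9} = - t$)
$\frac{M}{\left(-1\right) H{\left(672,s{\left(-25 \right)} \right)}} = \frac{178510}{\left(-1\right) \left(\left(-1\right) 672\right)} = \frac{178510}{\left(-1\right) \left(-672\right)} = \frac{178510}{672} = 178510 \cdot \frac{1}{672} = \frac{89255}{336}$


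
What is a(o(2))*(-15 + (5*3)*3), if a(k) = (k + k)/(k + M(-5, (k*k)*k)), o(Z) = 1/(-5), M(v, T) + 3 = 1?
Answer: 60/11 ≈ 5.4545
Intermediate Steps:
M(v, T) = -2 (M(v, T) = -3 + 1 = -2)
o(Z) = -1/5
a(k) = 2*k/(-2 + k) (a(k) = (k + k)/(k - 2) = (2*k)/(-2 + k) = 2*k/(-2 + k))
a(o(2))*(-15 + (5*3)*3) = (2*(-1/5)/(-2 - 1/5))*(-15 + (5*3)*3) = (2*(-1/5)/(-11/5))*(-15 + 15*3) = (2*(-1/5)*(-5/11))*(-15 + 45) = (2/11)*30 = 60/11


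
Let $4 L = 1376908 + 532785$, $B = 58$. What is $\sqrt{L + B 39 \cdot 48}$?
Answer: $\frac{\sqrt{2343997}}{2} \approx 765.51$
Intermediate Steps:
$L = \frac{1909693}{4}$ ($L = \frac{1376908 + 532785}{4} = \frac{1}{4} \cdot 1909693 = \frac{1909693}{4} \approx 4.7742 \cdot 10^{5}$)
$\sqrt{L + B 39 \cdot 48} = \sqrt{\frac{1909693}{4} + 58 \cdot 39 \cdot 48} = \sqrt{\frac{1909693}{4} + 2262 \cdot 48} = \sqrt{\frac{1909693}{4} + 108576} = \sqrt{\frac{2343997}{4}} = \frac{\sqrt{2343997}}{2}$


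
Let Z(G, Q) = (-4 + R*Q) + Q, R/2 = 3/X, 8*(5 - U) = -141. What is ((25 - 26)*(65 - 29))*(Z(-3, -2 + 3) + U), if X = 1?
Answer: -1845/2 ≈ -922.50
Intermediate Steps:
U = 181/8 (U = 5 - ⅛*(-141) = 5 + 141/8 = 181/8 ≈ 22.625)
R = 6 (R = 2*(3/1) = 2*(3*1) = 2*3 = 6)
Z(G, Q) = -4 + 7*Q (Z(G, Q) = (-4 + 6*Q) + Q = -4 + 7*Q)
((25 - 26)*(65 - 29))*(Z(-3, -2 + 3) + U) = ((25 - 26)*(65 - 29))*((-4 + 7*(-2 + 3)) + 181/8) = (-1*36)*((-4 + 7*1) + 181/8) = -36*((-4 + 7) + 181/8) = -36*(3 + 181/8) = -36*205/8 = -1845/2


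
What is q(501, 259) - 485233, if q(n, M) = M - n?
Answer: -485475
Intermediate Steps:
q(501, 259) - 485233 = (259 - 1*501) - 485233 = (259 - 501) - 485233 = -242 - 485233 = -485475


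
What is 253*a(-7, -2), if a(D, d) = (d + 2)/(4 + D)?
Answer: 0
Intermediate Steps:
a(D, d) = (2 + d)/(4 + D)
253*a(-7, -2) = 253*((2 - 2)/(4 - 7)) = 253*(0/(-3)) = 253*(-⅓*0) = 253*0 = 0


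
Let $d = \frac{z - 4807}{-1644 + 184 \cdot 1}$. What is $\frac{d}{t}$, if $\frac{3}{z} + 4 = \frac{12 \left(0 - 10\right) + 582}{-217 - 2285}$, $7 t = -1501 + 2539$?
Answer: $\frac{29363131}{1322256300} \approx 0.022207$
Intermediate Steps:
$t = \frac{1038}{7}$ ($t = \frac{-1501 + 2539}{7} = \frac{1}{7} \cdot 1038 = \frac{1038}{7} \approx 148.29$)
$z = - \frac{1251}{1745}$ ($z = \frac{3}{-4 + \frac{12 \left(0 - 10\right) + 582}{-217 - 2285}} = \frac{3}{-4 + \frac{12 \left(-10\right) + 582}{-2502}} = \frac{3}{-4 + \left(-120 + 582\right) \left(- \frac{1}{2502}\right)} = \frac{3}{-4 + 462 \left(- \frac{1}{2502}\right)} = \frac{3}{-4 - \frac{77}{417}} = \frac{3}{- \frac{1745}{417}} = 3 \left(- \frac{417}{1745}\right) = - \frac{1251}{1745} \approx -0.71691$)
$d = \frac{4194733}{1273850}$ ($d = \frac{- \frac{1251}{1745} - 4807}{-1644 + 184 \cdot 1} = - \frac{8389466}{1745 \left(-1644 + 184\right)} = - \frac{8389466}{1745 \left(-1460\right)} = \left(- \frac{8389466}{1745}\right) \left(- \frac{1}{1460}\right) = \frac{4194733}{1273850} \approx 3.293$)
$\frac{d}{t} = \frac{4194733}{1273850 \cdot \frac{1038}{7}} = \frac{4194733}{1273850} \cdot \frac{7}{1038} = \frac{29363131}{1322256300}$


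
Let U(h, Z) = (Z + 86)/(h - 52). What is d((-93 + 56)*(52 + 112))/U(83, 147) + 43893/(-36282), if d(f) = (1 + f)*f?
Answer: 13802289039161/2817902 ≈ 4.8981e+6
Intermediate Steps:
d(f) = f*(1 + f)
U(h, Z) = (86 + Z)/(-52 + h)
d((-93 + 56)*(52 + 112))/U(83, 147) + 43893/(-36282) = (((-93 + 56)*(52 + 112))*(1 + (-93 + 56)*(52 + 112)))/(((86 + 147)/(-52 + 83))) + 43893/(-36282) = ((-37*164)*(1 - 37*164))/((233/31)) + 43893*(-1/36282) = (-6068*(1 - 6068))/(((1/31)*233)) - 14631/12094 = (-6068*(-6067))/(233/31) - 14631/12094 = 36814556*(31/233) - 14631/12094 = 1141251236/233 - 14631/12094 = 13802289039161/2817902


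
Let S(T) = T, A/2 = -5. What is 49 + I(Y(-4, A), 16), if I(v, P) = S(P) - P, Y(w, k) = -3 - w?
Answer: 49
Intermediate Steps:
A = -10 (A = 2*(-5) = -10)
I(v, P) = 0 (I(v, P) = P - P = 0)
49 + I(Y(-4, A), 16) = 49 + 0 = 49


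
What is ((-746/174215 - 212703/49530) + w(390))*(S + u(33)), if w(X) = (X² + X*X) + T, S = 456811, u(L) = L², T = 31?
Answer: 8013653979298421050/57525793 ≈ 1.3931e+11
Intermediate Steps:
w(X) = 31 + 2*X² (w(X) = (X² + X*X) + 31 = (X² + X²) + 31 = 2*X² + 31 = 31 + 2*X²)
((-746/174215 - 212703/49530) + w(390))*(S + u(33)) = ((-746/174215 - 212703/49530) + (31 + 2*390²))*(456811 + 33²) = ((-746*1/174215 - 212703*1/49530) + (31 + 2*152100))*(456811 + 1089) = ((-746/174215 - 70901/16510) + (31 + 304200))*457900 = (-494573367/115051586 + 304231)*457900 = (35001764486999/115051586)*457900 = 8013653979298421050/57525793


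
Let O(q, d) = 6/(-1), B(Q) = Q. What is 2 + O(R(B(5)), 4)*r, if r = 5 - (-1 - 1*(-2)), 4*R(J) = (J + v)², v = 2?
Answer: -22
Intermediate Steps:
R(J) = (2 + J)²/4 (R(J) = (J + 2)²/4 = (2 + J)²/4)
O(q, d) = -6 (O(q, d) = 6*(-1) = -6)
r = 4 (r = 5 - (-1 + 2) = 5 - 1*1 = 5 - 1 = 4)
2 + O(R(B(5)), 4)*r = 2 - 6*4 = 2 - 24 = -22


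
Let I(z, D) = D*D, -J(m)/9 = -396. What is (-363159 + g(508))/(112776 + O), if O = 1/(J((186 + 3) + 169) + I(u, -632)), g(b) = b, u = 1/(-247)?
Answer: -146144001188/45447374689 ≈ -3.2157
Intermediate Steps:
J(m) = 3564 (J(m) = -9*(-396) = 3564)
u = -1/247 ≈ -0.0040486
I(z, D) = D**2
O = 1/402988 (O = 1/(3564 + (-632)**2) = 1/(3564 + 399424) = 1/402988 ≈ 2.4815e-6)
(-363159 + g(508))/(112776 + O) = (-363159 + 508)/(112776 + 1/402988) = -362651/45447374689/402988 = -362651*402988/45447374689 = -146144001188/45447374689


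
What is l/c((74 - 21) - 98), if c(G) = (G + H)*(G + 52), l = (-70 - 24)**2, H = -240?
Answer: -8836/1995 ≈ -4.4291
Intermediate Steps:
l = 8836 (l = (-94)**2 = 8836)
c(G) = (-240 + G)*(52 + G) (c(G) = (G - 240)*(G + 52) = (-240 + G)*(52 + G))
l/c((74 - 21) - 98) = 8836/(-12480 + ((74 - 21) - 98)**2 - 188*((74 - 21) - 98)) = 8836/(-12480 + (53 - 98)**2 - 188*(53 - 98)) = 8836/(-12480 + (-45)**2 - 188*(-45)) = 8836/(-12480 + 2025 + 8460) = 8836/(-1995) = 8836*(-1/1995) = -8836/1995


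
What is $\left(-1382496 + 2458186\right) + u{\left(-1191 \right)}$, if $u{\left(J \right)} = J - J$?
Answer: $1075690$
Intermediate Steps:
$u{\left(J \right)} = 0$
$\left(-1382496 + 2458186\right) + u{\left(-1191 \right)} = \left(-1382496 + 2458186\right) + 0 = 1075690 + 0 = 1075690$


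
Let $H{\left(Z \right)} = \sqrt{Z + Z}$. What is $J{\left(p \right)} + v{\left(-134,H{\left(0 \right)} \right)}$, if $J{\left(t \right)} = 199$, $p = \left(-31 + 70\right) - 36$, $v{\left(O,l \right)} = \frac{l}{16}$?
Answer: $199$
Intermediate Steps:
$H{\left(Z \right)} = \sqrt{2} \sqrt{Z}$ ($H{\left(Z \right)} = \sqrt{2 Z} = \sqrt{2} \sqrt{Z}$)
$v{\left(O,l \right)} = \frac{l}{16}$ ($v{\left(O,l \right)} = l \frac{1}{16} = \frac{l}{16}$)
$p = 3$ ($p = 39 - 36 = 3$)
$J{\left(p \right)} + v{\left(-134,H{\left(0 \right)} \right)} = 199 + \frac{\sqrt{2} \sqrt{0}}{16} = 199 + \frac{\sqrt{2} \cdot 0}{16} = 199 + \frac{1}{16} \cdot 0 = 199 + 0 = 199$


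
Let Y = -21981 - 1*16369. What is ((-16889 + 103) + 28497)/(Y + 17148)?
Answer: -11711/21202 ≈ -0.55235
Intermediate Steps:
Y = -38350 (Y = -21981 - 16369 = -38350)
((-16889 + 103) + 28497)/(Y + 17148) = ((-16889 + 103) + 28497)/(-38350 + 17148) = (-16786 + 28497)/(-21202) = 11711*(-1/21202) = -11711/21202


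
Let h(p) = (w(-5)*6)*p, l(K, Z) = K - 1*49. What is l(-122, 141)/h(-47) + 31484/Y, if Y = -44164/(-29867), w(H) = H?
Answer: 110488454453/5189270 ≈ 21292.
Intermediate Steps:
l(K, Z) = -49 + K (l(K, Z) = K - 49 = -49 + K)
Y = 44164/29867 (Y = -44164*(-1/29867) = 44164/29867 ≈ 1.4787)
h(p) = -30*p (h(p) = (-5*6)*p = -30*p)
l(-122, 141)/h(-47) + 31484/Y = (-49 - 122)/((-30*(-47))) + 31484/(44164/29867) = -171/1410 + 31484*(29867/44164) = -171*1/1410 + 235083157/11041 = -57/470 + 235083157/11041 = 110488454453/5189270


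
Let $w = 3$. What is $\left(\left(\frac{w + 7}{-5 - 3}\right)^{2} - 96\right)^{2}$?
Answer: $\frac{2283121}{256} \approx 8918.4$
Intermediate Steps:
$\left(\left(\frac{w + 7}{-5 - 3}\right)^{2} - 96\right)^{2} = \left(\left(\frac{3 + 7}{-5 - 3}\right)^{2} - 96\right)^{2} = \left(\left(\frac{10}{-8}\right)^{2} - 96\right)^{2} = \left(\left(10 \left(- \frac{1}{8}\right)\right)^{2} - 96\right)^{2} = \left(\left(- \frac{5}{4}\right)^{2} - 96\right)^{2} = \left(\frac{25}{16} - 96\right)^{2} = \left(- \frac{1511}{16}\right)^{2} = \frac{2283121}{256}$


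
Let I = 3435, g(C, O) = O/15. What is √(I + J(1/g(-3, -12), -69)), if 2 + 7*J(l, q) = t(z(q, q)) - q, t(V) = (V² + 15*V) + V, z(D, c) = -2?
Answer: 6*√4683/7 ≈ 58.656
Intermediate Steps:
g(C, O) = O/15 (g(C, O) = O*(1/15) = O/15)
t(V) = V² + 16*V
J(l, q) = -30/7 - q/7 (J(l, q) = -2/7 + (-2*(16 - 2) - q)/7 = -2/7 + (-2*14 - q)/7 = -2/7 + (-28 - q)/7 = -2/7 + (-4 - q/7) = -30/7 - q/7)
√(I + J(1/g(-3, -12), -69)) = √(3435 + (-30/7 - ⅐*(-69))) = √(3435 + (-30/7 + 69/7)) = √(3435 + 39/7) = √(24084/7) = 6*√4683/7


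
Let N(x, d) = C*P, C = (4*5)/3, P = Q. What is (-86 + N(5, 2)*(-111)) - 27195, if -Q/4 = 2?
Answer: -21361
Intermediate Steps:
Q = -8 (Q = -4*2 = -8)
P = -8
C = 20/3 (C = 20*(⅓) = 20/3 ≈ 6.6667)
N(x, d) = -160/3 (N(x, d) = (20/3)*(-8) = -160/3)
(-86 + N(5, 2)*(-111)) - 27195 = (-86 - 160/3*(-111)) - 27195 = (-86 + 5920) - 27195 = 5834 - 27195 = -21361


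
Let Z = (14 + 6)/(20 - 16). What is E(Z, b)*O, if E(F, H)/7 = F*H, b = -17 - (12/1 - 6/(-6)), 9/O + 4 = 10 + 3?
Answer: -1050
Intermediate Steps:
O = 1 (O = 9/(-4 + (10 + 3)) = 9/(-4 + 13) = 9/9 = 9*(⅑) = 1)
b = -30 (b = -17 - (12*1 - 6*(-⅙)) = -17 - (12 + 1) = -17 - 1*13 = -17 - 13 = -30)
Z = 5 (Z = 20/4 = 20*(¼) = 5)
E(F, H) = 7*F*H (E(F, H) = 7*(F*H) = 7*F*H)
E(Z, b)*O = (7*5*(-30))*1 = -1050*1 = -1050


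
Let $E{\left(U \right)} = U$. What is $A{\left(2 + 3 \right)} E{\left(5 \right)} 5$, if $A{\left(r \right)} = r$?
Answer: $125$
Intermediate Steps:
$A{\left(2 + 3 \right)} E{\left(5 \right)} 5 = \left(2 + 3\right) 5 \cdot 5 = 5 \cdot 5 \cdot 5 = 25 \cdot 5 = 125$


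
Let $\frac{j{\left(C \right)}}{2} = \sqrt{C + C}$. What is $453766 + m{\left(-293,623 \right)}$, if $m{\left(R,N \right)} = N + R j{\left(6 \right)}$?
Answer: $454389 - 1172 \sqrt{3} \approx 4.5236 \cdot 10^{5}$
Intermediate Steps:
$j{\left(C \right)} = 2 \sqrt{2} \sqrt{C}$ ($j{\left(C \right)} = 2 \sqrt{C + C} = 2 \sqrt{2 C} = 2 \sqrt{2} \sqrt{C}$)
$m{\left(R,N \right)} = N + 4 R \sqrt{3}$ ($m{\left(R,N \right)} = N + R 2 \sqrt{2} \sqrt{6} = N + R 4 \sqrt{3} = N + 4 R \sqrt{3}$)
$453766 + m{\left(-293,623 \right)} = 453766 + \left(623 + 4 \left(-293\right) \sqrt{3}\right) = 453766 + \left(623 - 1172 \sqrt{3}\right) = 454389 - 1172 \sqrt{3}$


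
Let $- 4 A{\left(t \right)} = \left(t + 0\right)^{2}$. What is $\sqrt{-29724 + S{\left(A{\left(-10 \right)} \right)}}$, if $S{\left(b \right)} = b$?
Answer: $i \sqrt{29749} \approx 172.48 i$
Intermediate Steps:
$A{\left(t \right)} = - \frac{t^{2}}{4}$ ($A{\left(t \right)} = - \frac{\left(t + 0\right)^{2}}{4} = - \frac{t^{2}}{4}$)
$\sqrt{-29724 + S{\left(A{\left(-10 \right)} \right)}} = \sqrt{-29724 - \frac{\left(-10\right)^{2}}{4}} = \sqrt{-29724 - 25} = \sqrt{-29749} = i \sqrt{29749}$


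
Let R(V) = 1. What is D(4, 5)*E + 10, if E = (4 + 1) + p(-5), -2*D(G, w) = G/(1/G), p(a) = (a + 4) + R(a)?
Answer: -30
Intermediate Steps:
p(a) = 5 + a (p(a) = (a + 4) + 1 = (4 + a) + 1 = 5 + a)
D(G, w) = -G²/2 (D(G, w) = -G/(2*(1/G)) = -G*G/2 = -G²/2)
E = 5 (E = (4 + 1) + (5 - 5) = 5 + 0 = 5)
D(4, 5)*E + 10 = -½*4²*5 + 10 = -½*16*5 + 10 = -8*5 + 10 = -40 + 10 = -30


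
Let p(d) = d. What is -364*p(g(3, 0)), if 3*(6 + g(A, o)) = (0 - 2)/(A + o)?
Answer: 20384/9 ≈ 2264.9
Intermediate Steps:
g(A, o) = -6 - 2/(3*(A + o)) (g(A, o) = -6 + ((0 - 2)/(A + o))/3 = -6 + (-2/(A + o))/3 = -6 - 2/(3*(A + o)))
-364*p(g(3, 0)) = -364*(-⅔ - 6*3 - 6*0)/(3 + 0) = -364*(-⅔ - 18 + 0)/3 = -364*(-56)/(3*3) = -364*(-56/9) = 20384/9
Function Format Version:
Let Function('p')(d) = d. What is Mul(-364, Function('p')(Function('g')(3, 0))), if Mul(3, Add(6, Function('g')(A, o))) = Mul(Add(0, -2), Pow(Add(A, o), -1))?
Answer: Rational(20384, 9) ≈ 2264.9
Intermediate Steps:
Function('g')(A, o) = Add(-6, Mul(Rational(-2, 3), Pow(Add(A, o), -1))) (Function('g')(A, o) = Add(-6, Mul(Rational(1, 3), Mul(Add(0, -2), Pow(Add(A, o), -1)))) = Add(-6, Mul(Rational(1, 3), Mul(-2, Pow(Add(A, o), -1)))) = Add(-6, Mul(Rational(-2, 3), Pow(Add(A, o), -1))))
Mul(-364, Function('p')(Function('g')(3, 0))) = Mul(-364, Mul(Pow(Add(3, 0), -1), Add(Rational(-2, 3), Mul(-6, 3), Mul(-6, 0)))) = Mul(-364, Mul(Pow(3, -1), Add(Rational(-2, 3), -18, 0))) = Mul(-364, Mul(Rational(1, 3), Rational(-56, 3))) = Mul(-364, Rational(-56, 9)) = Rational(20384, 9)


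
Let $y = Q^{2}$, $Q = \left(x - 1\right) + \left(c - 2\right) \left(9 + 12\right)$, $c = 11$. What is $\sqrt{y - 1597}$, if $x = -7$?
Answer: $14 \sqrt{159} \approx 176.53$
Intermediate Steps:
$Q = 181$ ($Q = \left(-7 - 1\right) + \left(11 - 2\right) \left(9 + 12\right) = -8 + 9 \cdot 21 = -8 + 189 = 181$)
$y = 32761$ ($y = 181^{2} = 32761$)
$\sqrt{y - 1597} = \sqrt{32761 - 1597} = \sqrt{31164} = 14 \sqrt{159}$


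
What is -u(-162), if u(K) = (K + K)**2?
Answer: -104976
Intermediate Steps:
u(K) = 4*K**2 (u(K) = (2*K)**2 = 4*K**2)
-u(-162) = -4*(-162)**2 = -4*26244 = -1*104976 = -104976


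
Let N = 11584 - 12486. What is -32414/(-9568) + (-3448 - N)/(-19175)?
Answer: 24842253/7056400 ≈ 3.5205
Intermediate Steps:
N = -902
-32414/(-9568) + (-3448 - N)/(-19175) = -32414/(-9568) + (-3448 - 1*(-902))/(-19175) = -32414*(-1/9568) + (-3448 + 902)*(-1/19175) = 16207/4784 - 2546*(-1/19175) = 16207/4784 + 2546/19175 = 24842253/7056400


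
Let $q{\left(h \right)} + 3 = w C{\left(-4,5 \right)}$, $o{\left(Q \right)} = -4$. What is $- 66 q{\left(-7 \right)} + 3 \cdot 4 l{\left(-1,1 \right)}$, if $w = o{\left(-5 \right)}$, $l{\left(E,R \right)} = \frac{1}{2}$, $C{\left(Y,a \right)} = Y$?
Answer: $-852$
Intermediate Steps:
$l{\left(E,R \right)} = \frac{1}{2}$
$w = -4$
$q{\left(h \right)} = 13$ ($q{\left(h \right)} = -3 - -16 = -3 + 16 = 13$)
$- 66 q{\left(-7 \right)} + 3 \cdot 4 l{\left(-1,1 \right)} = \left(-66\right) 13 + 3 \cdot 4 \cdot \frac{1}{2} = -858 + 12 \cdot \frac{1}{2} = -858 + 6 = -852$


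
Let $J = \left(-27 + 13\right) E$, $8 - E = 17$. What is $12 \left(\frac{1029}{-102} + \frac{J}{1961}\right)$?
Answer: $- \frac{4010034}{33337} \approx -120.29$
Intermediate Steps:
$E = -9$ ($E = 8 - 17 = -9$)
$J = 126$ ($J = \left(-27 + 13\right) \left(-9\right) = \left(-14\right) \left(-9\right) = 126$)
$12 \left(\frac{1029}{-102} + \frac{J}{1961}\right) = 12 \left(\frac{1029}{-102} + \frac{126}{1961}\right) = 12 \left(1029 \left(- \frac{1}{102}\right) + 126 \cdot \frac{1}{1961}\right) = 12 \left(- \frac{343}{34} + \frac{126}{1961}\right) = 12 \left(- \frac{668339}{66674}\right) = - \frac{4010034}{33337}$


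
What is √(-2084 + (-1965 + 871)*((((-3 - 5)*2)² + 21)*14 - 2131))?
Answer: I*√1913302 ≈ 1383.2*I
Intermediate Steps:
√(-2084 + (-1965 + 871)*((((-3 - 5)*2)² + 21)*14 - 2131)) = √(-2084 - 1094*(((-8*2)² + 21)*14 - 2131)) = √(-2084 - 1094*(((-16)² + 21)*14 - 2131)) = √(-2084 - 1094*((256 + 21)*14 - 2131)) = √(-2084 - 1094*(277*14 - 2131)) = √(-2084 - 1094*(3878 - 2131)) = √(-2084 - 1094*1747) = √(-2084 - 1911218) = √(-1913302) = I*√1913302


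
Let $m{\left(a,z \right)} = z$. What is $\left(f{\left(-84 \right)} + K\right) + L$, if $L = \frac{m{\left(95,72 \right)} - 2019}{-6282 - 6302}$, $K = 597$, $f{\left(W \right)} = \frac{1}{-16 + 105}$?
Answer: $\frac{60801049}{101816} \approx 597.17$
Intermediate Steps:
$f{\left(W \right)} = \frac{1}{89}$
$L = \frac{177}{1144}$ ($L = \frac{72 - 2019}{-6282 - 6302} = - \frac{1947}{-12584} = \left(-1947\right) \left(- \frac{1}{12584}\right) = \frac{177}{1144} \approx 0.15472$)
$\left(f{\left(-84 \right)} + K\right) + L = \left(\frac{1}{89} + 597\right) + \frac{177}{1144} = \frac{53134}{89} + \frac{177}{1144} = \frac{60801049}{101816}$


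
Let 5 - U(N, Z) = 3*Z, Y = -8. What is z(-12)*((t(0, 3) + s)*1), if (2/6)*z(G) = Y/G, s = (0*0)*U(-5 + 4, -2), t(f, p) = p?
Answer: 6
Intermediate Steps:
U(N, Z) = 5 - 3*Z
s = 0 (s = (0*0)*(5 - 3*(-2)) = 0*(5 + 6) = 0*11 = 0)
z(G) = -24/G (z(G) = 3*(-8/G) = -24/G)
z(-12)*((t(0, 3) + s)*1) = (-24/(-12))*((3 + 0)*1) = (-24*(-1/12))*(3*1) = 2*3 = 6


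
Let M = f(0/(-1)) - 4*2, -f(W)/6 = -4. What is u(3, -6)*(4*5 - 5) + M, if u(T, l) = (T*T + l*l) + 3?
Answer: 736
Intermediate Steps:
f(W) = 24 (f(W) = -6*(-4) = 24)
u(T, l) = 3 + T**2 + l**2 (u(T, l) = (T**2 + l**2) + 3 = 3 + T**2 + l**2)
M = 16 (M = 24 - 4*2 = 24 - 8 = 16)
u(3, -6)*(4*5 - 5) + M = (3 + 3**2 + (-6)**2)*(4*5 - 5) + 16 = (3 + 9 + 36)*(20 - 5) + 16 = 48*15 + 16 = 720 + 16 = 736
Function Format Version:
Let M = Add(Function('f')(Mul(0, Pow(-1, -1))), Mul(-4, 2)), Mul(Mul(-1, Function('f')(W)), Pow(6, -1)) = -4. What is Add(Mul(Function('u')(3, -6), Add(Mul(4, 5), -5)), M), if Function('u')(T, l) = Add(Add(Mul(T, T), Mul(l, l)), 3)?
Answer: 736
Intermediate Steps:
Function('f')(W) = 24 (Function('f')(W) = Mul(-6, -4) = 24)
Function('u')(T, l) = Add(3, Pow(T, 2), Pow(l, 2)) (Function('u')(T, l) = Add(Add(Pow(T, 2), Pow(l, 2)), 3) = Add(3, Pow(T, 2), Pow(l, 2)))
M = 16 (M = Add(24, Mul(-4, 2)) = Add(24, -8) = 16)
Add(Mul(Function('u')(3, -6), Add(Mul(4, 5), -5)), M) = Add(Mul(Add(3, Pow(3, 2), Pow(-6, 2)), Add(Mul(4, 5), -5)), 16) = Add(Mul(Add(3, 9, 36), Add(20, -5)), 16) = Add(Mul(48, 15), 16) = Add(720, 16) = 736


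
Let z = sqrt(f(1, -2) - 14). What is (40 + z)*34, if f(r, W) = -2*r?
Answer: 1360 + 136*I ≈ 1360.0 + 136.0*I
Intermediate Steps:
z = 4*I (z = sqrt(-2*1 - 14) = sqrt(-2 - 14) = sqrt(-16) = 4*I ≈ 4.0*I)
(40 + z)*34 = (40 + 4*I)*34 = 1360 + 136*I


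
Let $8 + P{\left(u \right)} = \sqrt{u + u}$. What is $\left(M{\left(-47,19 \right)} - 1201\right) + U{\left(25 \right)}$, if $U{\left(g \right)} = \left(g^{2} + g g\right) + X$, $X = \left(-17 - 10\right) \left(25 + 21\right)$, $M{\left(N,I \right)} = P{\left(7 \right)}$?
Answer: $-1201 + \sqrt{14} \approx -1197.3$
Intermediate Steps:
$P{\left(u \right)} = -8 + \sqrt{2} \sqrt{u}$ ($P{\left(u \right)} = -8 + \sqrt{u + u} = -8 + \sqrt{2 u} = -8 + \sqrt{2} \sqrt{u}$)
$M{\left(N,I \right)} = -8 + \sqrt{14}$ ($M{\left(N,I \right)} = -8 + \sqrt{2} \sqrt{7} = -8 + \sqrt{14}$)
$X = -1242$ ($X = \left(-27\right) 46 = -1242$)
$U{\left(g \right)} = -1242 + 2 g^{2}$ ($U{\left(g \right)} = \left(g^{2} + g g\right) - 1242 = \left(g^{2} + g^{2}\right) - 1242 = 2 g^{2} - 1242 = -1242 + 2 g^{2}$)
$\left(M{\left(-47,19 \right)} - 1201\right) + U{\left(25 \right)} = \left(\left(-8 + \sqrt{14}\right) - 1201\right) - \left(1242 - 2 \cdot 25^{2}\right) = \left(-1209 + \sqrt{14}\right) + \left(-1242 + 2 \cdot 625\right) = \left(-1209 + \sqrt{14}\right) + \left(-1242 + 1250\right) = \left(-1209 + \sqrt{14}\right) + 8 = -1201 + \sqrt{14}$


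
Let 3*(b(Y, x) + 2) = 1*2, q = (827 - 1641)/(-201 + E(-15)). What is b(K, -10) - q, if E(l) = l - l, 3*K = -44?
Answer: -1082/201 ≈ -5.3831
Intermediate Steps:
K = -44/3 (K = (⅓)*(-44) = -44/3 ≈ -14.667)
E(l) = 0
q = 814/201 (q = (827 - 1641)/(-201 + 0) = -814/(-201) = -814*(-1/201) = 814/201 ≈ 4.0498)
b(Y, x) = -4/3 (b(Y, x) = -2 + (1*2)/3 = -2 + (⅓)*2 = -2 + ⅔ = -4/3)
b(K, -10) - q = -4/3 - 1*814/201 = -4/3 - 814/201 = -1082/201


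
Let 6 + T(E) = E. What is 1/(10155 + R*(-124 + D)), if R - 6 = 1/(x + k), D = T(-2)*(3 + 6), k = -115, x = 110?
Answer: 5/45091 ≈ 0.00011089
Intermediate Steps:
T(E) = -6 + E
D = -72 (D = (-6 - 2)*(3 + 6) = -8*9 = -72)
R = 29/5 (R = 6 + 1/(110 - 115) = 6 + 1/(-5) = 6 - 1/5 = 29/5 ≈ 5.8000)
1/(10155 + R*(-124 + D)) = 1/(10155 + 29*(-124 - 72)/5) = 1/(10155 + (29/5)*(-196)) = 1/(10155 - 5684/5) = 1/(45091/5) = 5/45091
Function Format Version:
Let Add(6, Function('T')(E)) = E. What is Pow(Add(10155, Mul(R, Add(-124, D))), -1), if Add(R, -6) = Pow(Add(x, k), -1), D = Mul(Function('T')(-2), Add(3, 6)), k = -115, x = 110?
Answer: Rational(5, 45091) ≈ 0.00011089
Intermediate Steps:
Function('T')(E) = Add(-6, E)
D = -72 (D = Mul(Add(-6, -2), Add(3, 6)) = Mul(-8, 9) = -72)
R = Rational(29, 5) (R = Add(6, Pow(Add(110, -115), -1)) = Add(6, Pow(-5, -1)) = Add(6, Rational(-1, 5)) = Rational(29, 5) ≈ 5.8000)
Pow(Add(10155, Mul(R, Add(-124, D))), -1) = Pow(Add(10155, Mul(Rational(29, 5), Add(-124, -72))), -1) = Pow(Add(10155, Mul(Rational(29, 5), -196)), -1) = Pow(Add(10155, Rational(-5684, 5)), -1) = Pow(Rational(45091, 5), -1) = Rational(5, 45091)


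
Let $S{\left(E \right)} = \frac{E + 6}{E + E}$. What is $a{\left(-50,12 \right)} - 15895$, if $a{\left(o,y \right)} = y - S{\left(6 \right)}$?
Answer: $-15884$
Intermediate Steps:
$S{\left(E \right)} = \frac{6 + E}{2 E}$
$a{\left(o,y \right)} = -1 + y$ ($a{\left(o,y \right)} = y - \frac{6 + 6}{2 \cdot 6} = y - \frac{1}{2} \cdot \frac{1}{6} \cdot 12 = y - 1 = -1 + y$)
$a{\left(-50,12 \right)} - 15895 = \left(-1 + 12\right) - 15895 = 11 - 15895 = -15884$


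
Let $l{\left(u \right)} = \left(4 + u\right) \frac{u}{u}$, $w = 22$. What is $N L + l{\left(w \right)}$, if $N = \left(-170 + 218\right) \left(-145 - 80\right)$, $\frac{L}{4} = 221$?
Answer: $-9547174$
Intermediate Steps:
$L = 884$ ($L = 4 \cdot 221 = 884$)
$l{\left(u \right)} = 4 + u$ ($l{\left(u \right)} = \left(4 + u\right) 1 = 4 + u$)
$N = -10800$ ($N = 48 \left(-225\right) = -10800$)
$N L + l{\left(w \right)} = \left(-10800\right) 884 + \left(4 + 22\right) = -9547200 + 26 = -9547174$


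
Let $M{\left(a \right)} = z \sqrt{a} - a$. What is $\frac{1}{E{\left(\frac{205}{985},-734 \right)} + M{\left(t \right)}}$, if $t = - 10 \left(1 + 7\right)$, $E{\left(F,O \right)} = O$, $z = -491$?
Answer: $\frac{i}{2 \left(- 327 i + 982 \sqrt{5}\right)} \approx -3.3174 \cdot 10^{-5} + 0.00022277 i$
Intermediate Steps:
$t = -80$ ($t = \left(-10\right) 8 = -80$)
$M{\left(a \right)} = - a - 491 \sqrt{a}$ ($M{\left(a \right)} = - 491 \sqrt{a} - a = - a - 491 \sqrt{a}$)
$\frac{1}{E{\left(\frac{205}{985},-734 \right)} + M{\left(t \right)}} = \frac{1}{-734 - \left(-80 + 491 \sqrt{-80}\right)} = \frac{1}{-734 + \left(80 - 491 \cdot 4 i \sqrt{5}\right)} = \frac{1}{-734 + \left(80 - 1964 i \sqrt{5}\right)} = \frac{1}{-654 - 1964 i \sqrt{5}}$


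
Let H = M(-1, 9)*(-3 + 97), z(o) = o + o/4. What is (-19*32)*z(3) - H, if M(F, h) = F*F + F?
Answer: -2280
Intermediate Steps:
M(F, h) = F + F² (M(F, h) = F² + F = F + F²)
z(o) = 5*o/4 (z(o) = o + o*(¼) = o + o/4 = 5*o/4)
H = 0 (H = (-(1 - 1))*(-3 + 97) = -1*0*94 = 0*94 = 0)
(-19*32)*z(3) - H = (-19*32)*((5/4)*3) - 1*0 = -608*15/4 + 0 = -2280 + 0 = -2280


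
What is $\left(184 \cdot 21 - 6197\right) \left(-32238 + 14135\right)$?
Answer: $42234299$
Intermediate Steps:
$\left(184 \cdot 21 - 6197\right) \left(-32238 + 14135\right) = \left(3864 - 6197\right) \left(-18103\right) = \left(-2333\right) \left(-18103\right) = 42234299$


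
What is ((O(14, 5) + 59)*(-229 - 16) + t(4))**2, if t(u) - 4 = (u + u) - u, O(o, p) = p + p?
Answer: 285508609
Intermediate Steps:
O(o, p) = 2*p
t(u) = 4 + u (t(u) = 4 + ((u + u) - u) = 4 + (2*u - u) = 4 + u)
((O(14, 5) + 59)*(-229 - 16) + t(4))**2 = ((2*5 + 59)*(-229 - 16) + (4 + 4))**2 = ((10 + 59)*(-245) + 8)**2 = (69*(-245) + 8)**2 = (-16905 + 8)**2 = (-16897)**2 = 285508609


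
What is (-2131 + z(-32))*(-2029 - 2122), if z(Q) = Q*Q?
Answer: 4595157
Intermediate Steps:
z(Q) = Q²
(-2131 + z(-32))*(-2029 - 2122) = (-2131 + (-32)²)*(-2029 - 2122) = (-2131 + 1024)*(-4151) = -1107*(-4151) = 4595157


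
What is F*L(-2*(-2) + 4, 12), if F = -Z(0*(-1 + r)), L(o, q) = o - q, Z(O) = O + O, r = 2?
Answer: 0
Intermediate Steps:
Z(O) = 2*O
F = 0 (F = -2*0*(-1 + 2) = -2*0*1 = -2*0 = -1*0 = 0)
F*L(-2*(-2) + 4, 12) = 0*((-2*(-2) + 4) - 1*12) = 0*((4 + 4) - 12) = 0*(8 - 12) = 0*(-4) = 0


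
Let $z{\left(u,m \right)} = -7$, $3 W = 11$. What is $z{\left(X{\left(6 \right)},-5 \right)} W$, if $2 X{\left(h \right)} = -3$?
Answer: $- \frac{77}{3} \approx -25.667$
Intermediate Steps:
$W = \frac{11}{3}$ ($W = \frac{1}{3} \cdot 11 = \frac{11}{3} \approx 3.6667$)
$X{\left(h \right)} = - \frac{3}{2}$ ($X{\left(h \right)} = \frac{1}{2} \left(-3\right) = - \frac{3}{2}$)
$z{\left(X{\left(6 \right)},-5 \right)} W = \left(-7\right) \frac{11}{3} = - \frac{77}{3}$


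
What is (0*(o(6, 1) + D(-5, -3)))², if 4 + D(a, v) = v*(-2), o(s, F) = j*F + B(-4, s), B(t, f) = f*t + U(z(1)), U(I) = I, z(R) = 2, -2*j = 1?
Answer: 0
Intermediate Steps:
j = -½ (j = -½*1 = -½ ≈ -0.50000)
B(t, f) = 2 + f*t (B(t, f) = f*t + 2 = 2 + f*t)
o(s, F) = 2 - 4*s - F/2 (o(s, F) = -F/2 + (2 + s*(-4)) = -F/2 + (2 - 4*s) = 2 - 4*s - F/2)
D(a, v) = -4 - 2*v (D(a, v) = -4 + v*(-2) = -4 - 2*v)
(0*(o(6, 1) + D(-5, -3)))² = (0*((2 - 4*6 - ½*1) + (-4 - 2*(-3))))² = (0*((2 - 24 - ½) + (-4 + 6)))² = (0*(-45/2 + 2))² = (0*(-41/2))² = 0² = 0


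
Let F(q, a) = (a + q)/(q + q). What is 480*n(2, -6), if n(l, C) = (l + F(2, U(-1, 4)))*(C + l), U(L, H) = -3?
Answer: -3360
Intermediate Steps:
F(q, a) = (a + q)/(2*q) (F(q, a) = (a + q)/((2*q)) = (a + q)*(1/(2*q)) = (a + q)/(2*q))
n(l, C) = (-¼ + l)*(C + l) (n(l, C) = (l + (½)*(-3 + 2)/2)*(C + l) = (l + (½)*(½)*(-1))*(C + l) = (l - ¼)*(C + l) = (-¼ + l)*(C + l))
480*n(2, -6) = 480*(2² - ¼*(-6) - ¼*2 - 6*2) = 480*(4 + 3/2 - ½ - 12) = 480*(-7) = -3360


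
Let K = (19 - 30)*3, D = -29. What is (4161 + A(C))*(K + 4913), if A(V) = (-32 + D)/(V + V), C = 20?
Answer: 20298238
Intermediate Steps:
A(V) = -61/(2*V) (A(V) = (-32 - 29)/(V + V) = -61*1/(2*V) = -61/(2*V))
K = -33 (K = -11*3 = -33)
(4161 + A(C))*(K + 4913) = (4161 - 61/2/20)*(-33 + 4913) = (4161 - 61/2*1/20)*4880 = (4161 - 61/40)*4880 = (166379/40)*4880 = 20298238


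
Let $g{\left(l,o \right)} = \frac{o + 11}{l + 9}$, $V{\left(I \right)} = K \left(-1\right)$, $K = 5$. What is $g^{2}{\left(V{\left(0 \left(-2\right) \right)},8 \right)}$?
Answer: $\frac{361}{16} \approx 22.563$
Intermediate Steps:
$V{\left(I \right)} = -5$ ($V{\left(I \right)} = 5 \left(-1\right) = -5$)
$g{\left(l,o \right)} = \frac{11 + o}{9 + l}$
$g^{2}{\left(V{\left(0 \left(-2\right) \right)},8 \right)} = \left(\frac{11 + 8}{9 - 5}\right)^{2} = \left(\frac{1}{4} \cdot 19\right)^{2} = \left(\frac{19}{4}\right)^{2} = \frac{361}{16}$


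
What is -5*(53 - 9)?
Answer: -220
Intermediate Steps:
-5*(53 - 9) = -5*44 = -220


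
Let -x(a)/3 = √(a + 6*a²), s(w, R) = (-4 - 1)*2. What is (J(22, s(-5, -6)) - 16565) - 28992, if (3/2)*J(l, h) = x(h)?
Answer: -45557 - 2*√590 ≈ -45606.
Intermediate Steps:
s(w, R) = -10 (s(w, R) = -5*2 = -10)
x(a) = -3*√(a + 6*a²)
J(l, h) = -2*√(h*(1 + 6*h)) (J(l, h) = 2*(-3*√(h*(1 + 6*h)))/3 = -2*√(h*(1 + 6*h)))
(J(22, s(-5, -6)) - 16565) - 28992 = (-2*√590 - 16565) - 28992 = (-16565 - 2*√590) - 28992 = -45557 - 2*√590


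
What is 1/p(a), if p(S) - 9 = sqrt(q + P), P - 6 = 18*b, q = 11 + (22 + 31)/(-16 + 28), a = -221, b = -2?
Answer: 108/1147 - 10*I*sqrt(21)/1147 ≈ 0.094159 - 0.039953*I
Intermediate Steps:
q = 185/12 (q = 11 + 53/12 = 185/12 ≈ 15.417)
P = -30 (P = 6 + 18*(-2) = 6 - 36 = -30)
p(S) = 9 + 5*I*sqrt(21)/6 (p(S) = 9 + sqrt(185/12 - 30) = 9 + sqrt(-175/12) = 9 + 5*I*sqrt(21)/6)
1/p(a) = 1/(9 + 5*I*sqrt(21)/6)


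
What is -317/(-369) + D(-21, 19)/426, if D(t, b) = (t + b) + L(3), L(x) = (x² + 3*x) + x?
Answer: 47351/52398 ≈ 0.90368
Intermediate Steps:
L(x) = x² + 4*x
D(t, b) = 21 + b + t (D(t, b) = (t + b) + 3*(4 + 3) = (b + t) + 3*7 = (b + t) + 21 = 21 + b + t)
-317/(-369) + D(-21, 19)/426 = -317/(-369) + (21 + 19 - 21)/426 = -317*(-1/369) + 19*(1/426) = 317/369 + 19/426 = 47351/52398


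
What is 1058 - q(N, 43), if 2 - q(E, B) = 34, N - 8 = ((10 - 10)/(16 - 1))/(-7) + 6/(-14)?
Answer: 1090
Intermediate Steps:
N = 53/7 (N = 8 + (((10 - 10)/(16 - 1))/(-7) + 6/(-14)) = 8 + ((0/15)*(-1/7) + 6*(-1/14)) = 8 + ((0*(1/15))*(-1/7) - 3/7) = 8 + (0*(-1/7) - 3/7) = 8 + (0 - 3/7) = 8 - 3/7 = 53/7 ≈ 7.5714)
q(E, B) = -32 (q(E, B) = 2 - 1*34 = 2 - 34 = -32)
1058 - q(N, 43) = 1058 - 1*(-32) = 1058 + 32 = 1090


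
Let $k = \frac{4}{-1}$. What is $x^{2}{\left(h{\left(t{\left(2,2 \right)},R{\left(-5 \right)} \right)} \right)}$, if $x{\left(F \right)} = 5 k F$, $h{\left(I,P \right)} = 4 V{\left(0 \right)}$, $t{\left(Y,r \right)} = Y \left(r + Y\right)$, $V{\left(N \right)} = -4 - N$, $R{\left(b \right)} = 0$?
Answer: $102400$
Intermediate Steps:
$k = -4$ ($k = 4 \left(-1\right) = -4$)
$t{\left(Y,r \right)} = Y \left(Y + r\right)$
$h{\left(I,P \right)} = -16$ ($h{\left(I,P \right)} = 4 \left(-4 - 0\right) = 4 \left(-4 + 0\right) = 4 \left(-4\right) = -16$)
$x{\left(F \right)} = - 20 F$ ($x{\left(F \right)} = 5 \left(-4\right) F = - 20 F$)
$x^{2}{\left(h{\left(t{\left(2,2 \right)},R{\left(-5 \right)} \right)} \right)} = \left(\left(-20\right) \left(-16\right)\right)^{2} = 320^{2} = 102400$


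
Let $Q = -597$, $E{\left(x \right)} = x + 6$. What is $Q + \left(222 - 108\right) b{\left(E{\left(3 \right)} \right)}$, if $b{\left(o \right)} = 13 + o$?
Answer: $1911$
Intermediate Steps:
$E{\left(x \right)} = 6 + x$
$Q + \left(222 - 108\right) b{\left(E{\left(3 \right)} \right)} = -597 + \left(222 - 108\right) \left(13 + \left(6 + 3\right)\right) = -597 + \left(222 - 108\right) \left(13 + 9\right) = -597 + 114 \cdot 22 = -597 + 2508 = 1911$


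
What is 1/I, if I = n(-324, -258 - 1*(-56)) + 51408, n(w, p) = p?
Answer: 1/51206 ≈ 1.9529e-5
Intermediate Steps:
I = 51206 (I = (-258 - 1*(-56)) + 51408 = (-258 + 56) + 51408 = -202 + 51408 = 51206)
1/I = 1/51206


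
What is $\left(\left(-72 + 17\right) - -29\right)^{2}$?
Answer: $676$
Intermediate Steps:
$\left(\left(-72 + 17\right) - -29\right)^{2} = \left(-55 + \left(-41 + 70\right)\right)^{2} = \left(-55 + 29\right)^{2} = \left(-26\right)^{2} = 676$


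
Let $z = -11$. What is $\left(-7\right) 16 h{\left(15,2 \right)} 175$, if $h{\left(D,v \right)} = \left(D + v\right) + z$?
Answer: $-117600$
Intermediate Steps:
$h{\left(D,v \right)} = -11 + D + v$ ($h{\left(D,v \right)} = \left(D + v\right) - 11 = -11 + D + v$)
$\left(-7\right) 16 h{\left(15,2 \right)} 175 = \left(-7\right) 16 \left(-11 + 15 + 2\right) 175 = \left(-112\right) 6 \cdot 175 = \left(-672\right) 175 = -117600$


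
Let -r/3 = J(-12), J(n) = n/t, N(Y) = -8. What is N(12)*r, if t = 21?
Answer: -96/7 ≈ -13.714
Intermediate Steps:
J(n) = n/21
r = 12/7 (r = -(-12)/7 = -3*(-4/7) = 12/7 ≈ 1.7143)
N(12)*r = -8*12/7 = -96/7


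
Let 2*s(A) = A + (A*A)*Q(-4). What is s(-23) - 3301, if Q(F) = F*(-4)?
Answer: 1839/2 ≈ 919.50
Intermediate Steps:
Q(F) = -4*F
s(A) = A/2 + 8*A² (s(A) = (A + (A*A)*(-4*(-4)))/2 = (A + A²*16)/2 = (A + 16*A²)/2 = A/2 + 8*A²)
s(-23) - 3301 = (½)*(-23)*(1 + 16*(-23)) - 3301 = (½)*(-23)*(1 - 368) - 3301 = (½)*(-23)*(-367) - 3301 = 8441/2 - 3301 = 1839/2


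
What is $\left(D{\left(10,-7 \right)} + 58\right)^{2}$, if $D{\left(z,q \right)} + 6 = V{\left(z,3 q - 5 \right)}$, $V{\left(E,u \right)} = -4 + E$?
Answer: $3364$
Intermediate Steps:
$D{\left(z,q \right)} = -10 + z$ ($D{\left(z,q \right)} = -6 + \left(-4 + z\right) = -10 + z$)
$\left(D{\left(10,-7 \right)} + 58\right)^{2} = \left(\left(-10 + 10\right) + 58\right)^{2} = \left(0 + 58\right)^{2} = 58^{2} = 3364$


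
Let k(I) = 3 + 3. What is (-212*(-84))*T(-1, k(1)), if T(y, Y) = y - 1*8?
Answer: -160272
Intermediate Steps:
k(I) = 6
T(y, Y) = -8 + y (T(y, Y) = y - 8 = -8 + y)
(-212*(-84))*T(-1, k(1)) = (-212*(-84))*(-8 - 1) = 17808*(-9) = -160272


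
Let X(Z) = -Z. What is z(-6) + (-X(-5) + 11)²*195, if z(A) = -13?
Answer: 7007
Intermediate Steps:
z(-6) + (-X(-5) + 11)²*195 = -13 + (-(-1)*(-5) + 11)²*195 = -13 + (-1*5 + 11)²*195 = -13 + (-5 + 11)²*195 = -13 + 6²*195 = -13 + 36*195 = -13 + 7020 = 7007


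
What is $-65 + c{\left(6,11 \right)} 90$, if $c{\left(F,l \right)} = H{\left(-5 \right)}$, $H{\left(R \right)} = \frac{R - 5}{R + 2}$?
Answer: $235$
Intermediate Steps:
$H{\left(R \right)} = \frac{-5 + R}{2 + R}$
$c{\left(F,l \right)} = \frac{10}{3}$ ($c{\left(F,l \right)} = \frac{-5 - 5}{2 - 5} = \frac{1}{-3} \left(-10\right) = \left(- \frac{1}{3}\right) \left(-10\right) = \frac{10}{3}$)
$-65 + c{\left(6,11 \right)} 90 = -65 + \frac{10}{3} \cdot 90 = -65 + 300 = 235$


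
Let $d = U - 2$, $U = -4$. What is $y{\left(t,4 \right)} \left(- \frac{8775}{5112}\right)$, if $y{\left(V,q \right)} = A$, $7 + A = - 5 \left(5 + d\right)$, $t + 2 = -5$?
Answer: $\frac{975}{284} \approx 3.4331$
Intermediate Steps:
$t = -7$ ($t = -2 - 5 = -7$)
$d = -6$ ($d = -4 - 2 = -6$)
$A = -2$ ($A = -7 - 5 \left(5 - 6\right) = -7 - -5 = -7 + 5 = -2$)
$y{\left(V,q \right)} = -2$
$y{\left(t,4 \right)} \left(- \frac{8775}{5112}\right) = - 2 \left(- \frac{8775}{5112}\right) = - 2 \left(\left(-8775\right) \frac{1}{5112}\right) = \left(-2\right) \left(- \frac{975}{568}\right) = \frac{975}{284}$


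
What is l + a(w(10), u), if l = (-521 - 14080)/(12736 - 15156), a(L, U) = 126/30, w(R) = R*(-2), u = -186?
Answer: 4953/484 ≈ 10.233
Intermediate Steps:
w(R) = -2*R
a(L, U) = 21/5 (a(L, U) = 126*(1/30) = 21/5)
l = 14601/2420 (l = -14601/(-2420) = -14601*(-1/2420) = 14601/2420 ≈ 6.0335)
l + a(w(10), u) = 14601/2420 + 21/5 = 4953/484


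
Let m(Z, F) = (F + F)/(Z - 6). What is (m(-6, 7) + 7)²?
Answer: 1225/36 ≈ 34.028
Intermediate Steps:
m(Z, F) = 2*F/(-6 + Z) (m(Z, F) = (2*F)/(-6 + Z) = 2*F/(-6 + Z))
(m(-6, 7) + 7)² = (2*7/(-6 - 6) + 7)² = (2*7/(-12) + 7)² = (2*7*(-1/12) + 7)² = (-7/6 + 7)² = (35/6)² = 1225/36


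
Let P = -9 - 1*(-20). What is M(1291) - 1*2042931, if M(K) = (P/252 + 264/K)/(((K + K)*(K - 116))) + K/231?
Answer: -22180231938353345981/10857093370200 ≈ -2.0429e+6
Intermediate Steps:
P = 11 (P = -9 + 20 = 11)
M(K) = K/231 + (11/252 + 264/K)/(2*K*(-116 + K)) (M(K) = (11/252 + 264/K)/(((K + K)*(K - 116))) + K/231 = (11*(1/252) + 264/K)/(((2*K)*(-116 + K))) + K*(1/231) = (11/252 + 264/K)/((2*K*(-116 + K))) + K/231 = (11/252 + 264/K)*(1/(2*K*(-116 + K))) + K/231 = (11/252 + 264/K)/(2*K*(-116 + K)) + K/231 = K/231 + (11/252 + 264/K)/(2*K*(-116 + K)))
M(1291) - 1*2042931 = (1/5544)*(731808 - 2784*1291³ + 24*1291⁴ + 121*1291)/(1291²*(-116 + 1291)) - 1*2042931 = (1/5544)*(1/1666681)*(731808 - 2784*2151685171 + 24*2777825555761 + 156211)/1175 - 2042931 = (1/5544)*(1/1666681)*(1/1175)*(731808 - 5990291516064 + 66667813338264 + 156211) - 2042931 = (1/5544)*(1/1666681)*(1/1175)*60677522710219 - 2042931 = 60677522710219/10857093370200 - 2042931 = -22180231938353345981/10857093370200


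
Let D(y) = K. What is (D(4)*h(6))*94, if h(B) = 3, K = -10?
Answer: -2820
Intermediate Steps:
D(y) = -10
(D(4)*h(6))*94 = -10*3*94 = -30*94 = -2820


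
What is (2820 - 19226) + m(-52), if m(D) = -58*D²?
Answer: -173238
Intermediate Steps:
(2820 - 19226) + m(-52) = (2820 - 19226) - 58*(-52)² = -16406 - 58*2704 = -16406 - 156832 = -173238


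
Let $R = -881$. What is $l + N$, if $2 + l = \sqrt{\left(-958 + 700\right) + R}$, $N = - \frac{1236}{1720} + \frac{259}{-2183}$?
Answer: $- \frac{71981}{25370} + i \sqrt{1139} \approx -2.8372 + 33.749 i$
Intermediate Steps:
$N = - \frac{21241}{25370}$ ($N = \left(-1236\right) \frac{1}{1720} + 259 \left(- \frac{1}{2183}\right) = - \frac{309}{430} - \frac{7}{59} = - \frac{21241}{25370} \approx -0.83725$)
$l = -2 + i \sqrt{1139}$ ($l = -2 + \sqrt{\left(-958 + 700\right) - 881} = -2 + \sqrt{-258 - 881} = -2 + \sqrt{-1139} = -2 + i \sqrt{1139} \approx -2.0 + 33.749 i$)
$l + N = \left(-2 + i \sqrt{1139}\right) - \frac{21241}{25370} = - \frac{71981}{25370} + i \sqrt{1139}$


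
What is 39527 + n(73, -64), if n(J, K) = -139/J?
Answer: 2885332/73 ≈ 39525.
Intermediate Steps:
39527 + n(73, -64) = 39527 - 139/73 = 2885332/73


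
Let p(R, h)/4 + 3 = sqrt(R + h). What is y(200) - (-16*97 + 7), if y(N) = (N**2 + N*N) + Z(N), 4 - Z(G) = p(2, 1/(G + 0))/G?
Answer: 4077453/50 - sqrt(802)/1000 ≈ 81549.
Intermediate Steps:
p(R, h) = -12 + 4*sqrt(R + h)
Z(G) = 4 - (-12 + 4*sqrt(2 + 1/G))/G (Z(G) = 4 - (-12 + 4*sqrt(2 + 1/(G + 0)))/G = 4 - (-12 + 4*sqrt(2 + 1/G))/G)
y(N) = 2*N**2 + 4*(3 + N - sqrt(2 + 1/N))/N (y(N) = (N**2 + N*N) + 4*(3 + N - sqrt(2 + 1/N))/N = (N**2 + N**2) + 4*(3 + N - sqrt(2 + 1/N))/N = 2*N**2 + 4*(3 + N - sqrt(2 + 1/N))/N)
y(200) - (-16*97 + 7) = 2*(6 + 200**3 - 2*sqrt(2 + 1/200) + 2*200)/200 - (-16*97 + 7) = 2*(1/200)*(6 + 8000000 - 2*sqrt(2 + 1/200) + 400) - (-1552 + 7) = 2*(1/200)*(6 + 8000000 - sqrt(802)/10 + 400) - 1*(-1545) = 2*(1/200)*(6 + 8000000 - sqrt(802)/10 + 400) + 1545 = 2*(1/200)*(8000406 - sqrt(802)/10) + 1545 = (4000203/50 - sqrt(802)/1000) + 1545 = 4077453/50 - sqrt(802)/1000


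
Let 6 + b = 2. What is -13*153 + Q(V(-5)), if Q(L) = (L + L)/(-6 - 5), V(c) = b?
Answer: -21871/11 ≈ -1988.3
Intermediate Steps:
b = -4 (b = -6 + 2 = -4)
V(c) = -4
Q(L) = -2*L/11 (Q(L) = (2*L)/(-11) = (2*L)*(-1/11) = -2*L/11)
-13*153 + Q(V(-5)) = -13*153 - 2/11*(-4) = -1989 + 8/11 = -21871/11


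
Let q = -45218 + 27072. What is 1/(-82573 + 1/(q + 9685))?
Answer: -8461/698650154 ≈ -1.2110e-5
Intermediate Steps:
q = -18146
1/(-82573 + 1/(q + 9685)) = 1/(-82573 + 1/(-18146 + 9685)) = 1/(-82573 + 1/(-8461)) = 1/(-82573 - 1/8461) = 1/(-698650154/8461) = -8461/698650154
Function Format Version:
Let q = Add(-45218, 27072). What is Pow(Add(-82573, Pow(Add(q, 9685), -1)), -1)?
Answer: Rational(-8461, 698650154) ≈ -1.2110e-5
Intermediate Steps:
q = -18146
Pow(Add(-82573, Pow(Add(q, 9685), -1)), -1) = Pow(Add(-82573, Pow(Add(-18146, 9685), -1)), -1) = Pow(Add(-82573, Pow(-8461, -1)), -1) = Pow(Add(-82573, Rational(-1, 8461)), -1) = Pow(Rational(-698650154, 8461), -1) = Rational(-8461, 698650154)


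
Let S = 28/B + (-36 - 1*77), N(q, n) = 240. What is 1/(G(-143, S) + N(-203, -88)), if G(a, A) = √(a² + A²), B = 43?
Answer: 221880/22676819 - 43*√61148762/45353638 ≈ 0.0023705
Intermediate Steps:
S = -4831/43 (S = 28/43 + (-36 - 1*77) = 28*(1/43) + (-36 - 77) = 28/43 - 113 = -4831/43 ≈ -112.35)
G(a, A) = √(A² + a²)
1/(G(-143, S) + N(-203, -88)) = 1/(√((-4831/43)² + (-143)²) + 240) = 1/(√(23338561/1849 + 20449) + 240) = 1/(√(61148762/1849) + 240) = 1/(√61148762/43 + 240) = 1/(240 + √61148762/43)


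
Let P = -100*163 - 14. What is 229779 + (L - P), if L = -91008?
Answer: 155085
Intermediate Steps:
P = -16314 (P = -16300 - 14 = -16314)
229779 + (L - P) = 229779 + (-91008 - 1*(-16314)) = 229779 + (-91008 + 16314) = 229779 - 74694 = 155085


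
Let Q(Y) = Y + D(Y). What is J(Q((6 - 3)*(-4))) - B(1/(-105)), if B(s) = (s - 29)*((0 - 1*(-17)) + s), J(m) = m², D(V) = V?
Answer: 11784464/11025 ≈ 1068.9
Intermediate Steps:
Q(Y) = 2*Y (Q(Y) = Y + Y = 2*Y)
B(s) = (-29 + s)*(17 + s) (B(s) = (-29 + s)*((0 + 17) + s) = (-29 + s)*(17 + s))
J(Q((6 - 3)*(-4))) - B(1/(-105)) = (2*((6 - 3)*(-4)))² - (-493 + (1/(-105))² - 12/(-105)) = (2*(3*(-4)))² - (-493 + (-1/105)² - 12*(-1/105)) = (2*(-12))² - (-493 + 1/11025 + 4/35) = (-24)² - 1*(-5434064/11025) = 576 + 5434064/11025 = 11784464/11025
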